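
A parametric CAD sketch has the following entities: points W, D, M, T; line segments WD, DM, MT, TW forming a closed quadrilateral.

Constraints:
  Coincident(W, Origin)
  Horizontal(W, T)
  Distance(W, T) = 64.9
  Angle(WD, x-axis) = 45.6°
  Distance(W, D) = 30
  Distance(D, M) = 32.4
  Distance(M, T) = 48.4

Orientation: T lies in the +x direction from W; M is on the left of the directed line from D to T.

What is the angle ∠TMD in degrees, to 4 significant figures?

71.31°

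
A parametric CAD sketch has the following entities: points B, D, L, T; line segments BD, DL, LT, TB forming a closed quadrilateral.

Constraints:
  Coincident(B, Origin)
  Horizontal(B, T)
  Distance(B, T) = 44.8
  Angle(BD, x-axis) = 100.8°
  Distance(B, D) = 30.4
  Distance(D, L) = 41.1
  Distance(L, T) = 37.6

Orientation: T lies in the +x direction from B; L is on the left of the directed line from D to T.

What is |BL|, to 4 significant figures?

50.34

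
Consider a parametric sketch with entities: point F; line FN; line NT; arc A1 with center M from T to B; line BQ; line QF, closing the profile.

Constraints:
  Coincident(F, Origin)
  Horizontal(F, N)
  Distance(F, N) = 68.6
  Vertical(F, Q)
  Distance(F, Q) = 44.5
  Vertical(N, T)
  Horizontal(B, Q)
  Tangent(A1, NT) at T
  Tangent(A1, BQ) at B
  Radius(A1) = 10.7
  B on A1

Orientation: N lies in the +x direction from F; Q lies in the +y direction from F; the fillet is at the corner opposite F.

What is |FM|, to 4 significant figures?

67.04

F is at the origin; F and N share the same y with |FN| = 68.6 and N on the +x side, so N = (68.60, 0.000). FQ is vertical with |FQ| = 44.5 and Q on the +y side, so Q = (0.000, 44.50). The virtual corner opposite F is at (68.60, 44.50). The tangent condition forces MT to be normal to NT and the tangent condition forces MB to be normal to BQ, with radius 10.7, so the center M sits 10.7 in from both sides at M = (57.90, 33.80). Then |FM| = |M − F| = 67.04.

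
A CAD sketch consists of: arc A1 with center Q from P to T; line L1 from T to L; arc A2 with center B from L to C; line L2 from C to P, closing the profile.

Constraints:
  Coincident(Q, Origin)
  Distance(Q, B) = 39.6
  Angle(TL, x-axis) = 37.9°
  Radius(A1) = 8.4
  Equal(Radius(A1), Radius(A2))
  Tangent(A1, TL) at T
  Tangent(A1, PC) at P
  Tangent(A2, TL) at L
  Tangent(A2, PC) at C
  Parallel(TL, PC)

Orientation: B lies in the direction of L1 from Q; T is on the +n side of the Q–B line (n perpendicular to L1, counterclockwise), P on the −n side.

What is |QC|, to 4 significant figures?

40.48

Tangency of A1 to both parallel lines with radius 8.4 puts T and P at Q ± 8.4·n: T = (-5.160, 6.628), P = (5.160, -6.628). Equal radii place L and C the same way about B: L = B + 8.4·n = (26.09, 30.95), C = B − 8.4·n = (36.41, 17.70). Then |QC| = |C − Q| = 40.48.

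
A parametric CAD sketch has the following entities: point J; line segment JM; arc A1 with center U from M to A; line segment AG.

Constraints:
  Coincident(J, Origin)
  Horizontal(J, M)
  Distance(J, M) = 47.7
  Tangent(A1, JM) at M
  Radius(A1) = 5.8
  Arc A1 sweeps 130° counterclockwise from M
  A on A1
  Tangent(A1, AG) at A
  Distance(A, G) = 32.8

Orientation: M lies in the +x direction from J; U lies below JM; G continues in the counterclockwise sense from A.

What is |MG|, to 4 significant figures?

38.44

J is at the origin; J and M share the same y with |JM| = 47.7 and M on the +x side, so M = (47.70, 0.000). The tangent condition forces UM to be normal to JM, so U = M + (0, -5.8) = (47.70, -5.800). On A1, M sits at bearing 90° from U; a 130° counterclockwise sweep puts A at bearing 220°, so A = U + 5.8·(cos 220°, sin 220°) = (43.26, -9.528). Since A1 is tangent to AG there, UA ⟂ AG, so AG runs along (−sin 220°, cos 220°); with |AG| = 32.8, G = (64.34, -34.65). Then |MG| = |G − M| = 38.44.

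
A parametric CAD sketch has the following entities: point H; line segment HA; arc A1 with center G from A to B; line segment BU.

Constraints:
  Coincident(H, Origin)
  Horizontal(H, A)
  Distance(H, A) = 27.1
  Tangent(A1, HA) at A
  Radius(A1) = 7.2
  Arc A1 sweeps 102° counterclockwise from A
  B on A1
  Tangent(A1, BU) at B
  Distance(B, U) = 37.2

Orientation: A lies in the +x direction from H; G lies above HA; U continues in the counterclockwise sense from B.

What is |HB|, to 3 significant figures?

35.2

H is at the origin; HA is horizontal with |HA| = 27.1 and A on the +x side, so A = (27.1, 0.00). A1 meets HA tangentially, so GA is at right angles to HA, so G = A + (0, 7.2) = (27.1, 7.20). On A1, A sits at bearing -90° from G; a 102° counterclockwise sweep puts B at bearing 12°, so B = G + 7.2·(cos 12°, sin 12°) = (34.1, 8.70). Then |HB| = |B − H| = 35.2.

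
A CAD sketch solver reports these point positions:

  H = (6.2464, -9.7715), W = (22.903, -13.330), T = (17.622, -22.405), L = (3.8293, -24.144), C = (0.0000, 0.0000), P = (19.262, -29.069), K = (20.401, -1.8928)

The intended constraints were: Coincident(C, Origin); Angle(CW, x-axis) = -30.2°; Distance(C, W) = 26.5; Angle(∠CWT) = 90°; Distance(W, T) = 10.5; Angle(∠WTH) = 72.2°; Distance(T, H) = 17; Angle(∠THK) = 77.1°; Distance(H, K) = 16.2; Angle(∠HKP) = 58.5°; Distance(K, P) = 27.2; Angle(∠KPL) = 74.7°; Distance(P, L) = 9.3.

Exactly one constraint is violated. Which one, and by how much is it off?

Distance(P, L) = 9.3 — off by 6.90.

C = (0.00, 0.00) ✓; CW at -30.20° ✓; |CW| = 26.50 ✓; ∠CWT = 90.00° ✓; |WT| = 10.50 ✓; ∠WTH = 72.20° ✓; |TH| = 17.00 ✓; ∠THK = 77.10° ✓; |HK| = 16.20 ✓; ∠HKP = 58.50° ✓; |KP| = 27.20 ✓; ∠KPL = 74.70° ✓; |PL| = 16.20 ✗.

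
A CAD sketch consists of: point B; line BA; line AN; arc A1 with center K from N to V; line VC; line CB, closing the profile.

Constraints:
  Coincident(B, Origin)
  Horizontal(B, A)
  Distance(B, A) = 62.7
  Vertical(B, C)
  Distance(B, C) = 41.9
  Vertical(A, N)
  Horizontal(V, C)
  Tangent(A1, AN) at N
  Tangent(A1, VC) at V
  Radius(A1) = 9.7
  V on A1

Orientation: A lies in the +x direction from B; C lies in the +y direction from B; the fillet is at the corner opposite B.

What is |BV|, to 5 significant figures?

67.562

The virtual corner opposite B is at (62.700, 41.900). Since A1 is tangent to AN there, KN ⟂ AN and since A1 is tangent to VC there, KV ⟂ VC, with radius 9.7, so the center K sits 9.7 in from both sides at K = (53.000, 32.200). That places the tangent points at N = (62.700, 32.200) on AN and V = (53.000, 41.900) on VC. Then |BV| = |V − B| = 67.562.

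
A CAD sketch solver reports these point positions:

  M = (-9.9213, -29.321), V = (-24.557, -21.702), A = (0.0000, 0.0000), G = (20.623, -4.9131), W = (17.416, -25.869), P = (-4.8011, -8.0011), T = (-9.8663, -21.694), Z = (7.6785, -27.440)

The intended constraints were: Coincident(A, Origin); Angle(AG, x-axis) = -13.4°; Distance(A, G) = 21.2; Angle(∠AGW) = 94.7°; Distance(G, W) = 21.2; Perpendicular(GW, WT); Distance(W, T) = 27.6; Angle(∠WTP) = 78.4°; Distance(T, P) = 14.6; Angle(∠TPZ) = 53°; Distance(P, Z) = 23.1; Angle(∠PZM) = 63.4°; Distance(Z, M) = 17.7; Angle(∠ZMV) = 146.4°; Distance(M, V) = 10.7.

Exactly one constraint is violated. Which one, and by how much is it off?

Distance(M, V) = 10.7 — off by 5.80.

A = (0.00, 0.00) ✓; AG at -13.40° ✓; |AG| = 21.20 ✓; ∠AGW = 94.70° ✓; |GW| = 21.20 ✓; ∠(GW, WT) = 90.00° ✓; |WT| = 27.60 ✓; ∠WTP = 78.40° ✓; |TP| = 14.60 ✓; ∠TPZ = 53.00° ✓; |PZ| = 23.10 ✓; ∠PZM = 63.40° ✓; |ZM| = 17.70 ✓; ∠ZMV = 146.4° ✓; |MV| = 16.50 ✗.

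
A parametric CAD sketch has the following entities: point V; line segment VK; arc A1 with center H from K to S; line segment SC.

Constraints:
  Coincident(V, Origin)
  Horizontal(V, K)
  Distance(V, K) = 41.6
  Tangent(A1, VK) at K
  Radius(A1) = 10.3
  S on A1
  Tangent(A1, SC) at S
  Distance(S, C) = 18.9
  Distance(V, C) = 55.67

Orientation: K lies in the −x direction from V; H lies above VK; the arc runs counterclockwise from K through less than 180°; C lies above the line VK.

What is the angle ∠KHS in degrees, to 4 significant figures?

130.4°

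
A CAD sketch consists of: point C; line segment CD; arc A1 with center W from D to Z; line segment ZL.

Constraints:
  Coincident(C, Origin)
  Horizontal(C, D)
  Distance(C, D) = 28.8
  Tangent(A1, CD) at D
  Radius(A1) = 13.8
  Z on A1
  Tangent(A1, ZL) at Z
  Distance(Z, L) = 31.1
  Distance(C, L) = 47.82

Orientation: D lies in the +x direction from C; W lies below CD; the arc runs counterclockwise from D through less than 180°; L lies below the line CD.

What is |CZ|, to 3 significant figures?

20.6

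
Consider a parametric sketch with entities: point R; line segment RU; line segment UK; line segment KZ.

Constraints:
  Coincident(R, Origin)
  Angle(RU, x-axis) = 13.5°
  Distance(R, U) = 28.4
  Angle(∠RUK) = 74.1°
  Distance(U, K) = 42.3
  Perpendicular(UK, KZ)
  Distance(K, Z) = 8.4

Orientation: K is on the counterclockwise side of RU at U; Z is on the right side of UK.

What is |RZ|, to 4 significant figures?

49.67

∠RUK = 74.1°, so UK runs at 13.5° + (180° − 74.1°) = 119.4° from the x-axis; with |UK| = 42.3, K = U + 42.3·(cos 119.4°, sin 119.4°) = (6.850, 43.48). UK ⟂ KZ; with |KZ| = 8.4 on the right of UK, Z = K + 8.4·(0.8712, 0.4909) = (14.17, 47.61). Then |RZ| = |Z − R| = 49.67.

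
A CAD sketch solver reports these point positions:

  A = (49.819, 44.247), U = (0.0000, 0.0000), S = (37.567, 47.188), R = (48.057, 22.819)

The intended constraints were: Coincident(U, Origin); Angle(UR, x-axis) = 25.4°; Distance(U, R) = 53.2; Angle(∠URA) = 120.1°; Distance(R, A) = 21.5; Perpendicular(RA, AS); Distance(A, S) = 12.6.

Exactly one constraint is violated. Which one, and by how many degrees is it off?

Perpendicular(RA, AS) — off by 8.80°.

U = (0.00, 0.00) ✓; UR at 25.40° ✓; |UR| = 53.20 ✓; ∠URA = 120.1° ✓; |RA| = 21.50 ✓; ∠(RA, AS) = 81.20° ✗; |AS| = 12.60 ✓.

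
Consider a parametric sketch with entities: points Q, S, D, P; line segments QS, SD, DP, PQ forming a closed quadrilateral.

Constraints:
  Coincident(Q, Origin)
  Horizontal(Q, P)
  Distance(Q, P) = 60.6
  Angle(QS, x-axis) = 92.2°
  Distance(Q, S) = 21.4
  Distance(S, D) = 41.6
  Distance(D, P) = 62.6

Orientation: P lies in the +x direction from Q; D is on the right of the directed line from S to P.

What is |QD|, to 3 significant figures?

20.2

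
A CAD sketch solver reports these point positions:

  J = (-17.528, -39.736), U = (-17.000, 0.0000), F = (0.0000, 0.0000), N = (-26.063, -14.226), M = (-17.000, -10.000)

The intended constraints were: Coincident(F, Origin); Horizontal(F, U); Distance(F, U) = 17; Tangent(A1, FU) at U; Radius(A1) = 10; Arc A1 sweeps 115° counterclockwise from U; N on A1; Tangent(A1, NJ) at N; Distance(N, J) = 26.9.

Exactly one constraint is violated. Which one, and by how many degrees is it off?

Tangent(A1, NJ) at N — off by 6.50°.

F = (0.00, 0.00) ✓; F.y = 0.00, U.y = 0.00 ✓; |FU| = 17.00 ✓; ∠(MU, UF) = 90.00° ✓; |MU| = 10.00 ✓; bearing(M→N) − bearing(M→U) = 115.0° ✓; |MN| = 10.00 ✓; ∠(MN, NJ) = 96.50° ✗; |NJ| = 26.90 ✓.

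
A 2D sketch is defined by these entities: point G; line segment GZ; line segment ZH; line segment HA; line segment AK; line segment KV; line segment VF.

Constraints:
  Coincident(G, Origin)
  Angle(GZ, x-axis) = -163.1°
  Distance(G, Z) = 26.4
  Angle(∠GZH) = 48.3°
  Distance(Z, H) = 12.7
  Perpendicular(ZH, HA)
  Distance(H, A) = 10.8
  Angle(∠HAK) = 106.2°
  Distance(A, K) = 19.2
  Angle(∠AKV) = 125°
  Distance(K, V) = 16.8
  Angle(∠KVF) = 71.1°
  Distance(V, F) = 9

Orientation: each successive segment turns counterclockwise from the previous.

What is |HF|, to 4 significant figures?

23.94

∠AKV = 125.0° gives KV at -172.6° from the x-axis; with |KV| = 16.8, V = (-38.40, 6.942). ∠KVF = 71.1° gives VF at -63.70° from the x-axis; with |VF| = 9.0, F = (-34.41, -1.127). Then |HF| = |F − H| = 23.94.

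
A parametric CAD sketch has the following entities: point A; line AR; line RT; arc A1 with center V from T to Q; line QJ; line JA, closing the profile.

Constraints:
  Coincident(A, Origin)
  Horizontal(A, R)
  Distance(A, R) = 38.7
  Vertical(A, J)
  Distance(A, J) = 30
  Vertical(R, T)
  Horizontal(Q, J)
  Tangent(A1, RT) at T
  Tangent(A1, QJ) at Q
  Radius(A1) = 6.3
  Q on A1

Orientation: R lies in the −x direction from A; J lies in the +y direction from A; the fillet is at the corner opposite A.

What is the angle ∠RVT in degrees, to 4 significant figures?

75.11°

A is at the origin; AR is horizontal with |AR| = 38.7 and R on the −x side, so R = (-38.70, 0.000). AJ is vertical with |AJ| = 30.0 and J on the +y side, so J = (0.000, 30.00). The virtual corner opposite A is at (-38.70, 30.00). Since A1 is tangent to RT there, VT ⟂ RT and since A1 is tangent to QJ there, VQ ⟂ QJ, with radius 6.3, so the center V sits 6.3 in from both sides at V = (-32.40, 23.70). That places the tangent points at T = (-38.70, 23.70) on RT and Q = (-32.40, 30.00) on QJ. Then cos ∠RVT = VR·VT / (|VR||VT|), giving 75.11°.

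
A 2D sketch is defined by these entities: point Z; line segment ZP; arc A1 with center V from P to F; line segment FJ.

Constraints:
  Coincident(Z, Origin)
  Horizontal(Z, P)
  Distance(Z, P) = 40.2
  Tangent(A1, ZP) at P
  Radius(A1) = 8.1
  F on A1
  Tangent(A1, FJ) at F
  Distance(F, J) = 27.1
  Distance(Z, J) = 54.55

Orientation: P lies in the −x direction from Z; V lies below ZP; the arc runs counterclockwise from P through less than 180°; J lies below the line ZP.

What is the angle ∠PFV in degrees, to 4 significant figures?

37.13°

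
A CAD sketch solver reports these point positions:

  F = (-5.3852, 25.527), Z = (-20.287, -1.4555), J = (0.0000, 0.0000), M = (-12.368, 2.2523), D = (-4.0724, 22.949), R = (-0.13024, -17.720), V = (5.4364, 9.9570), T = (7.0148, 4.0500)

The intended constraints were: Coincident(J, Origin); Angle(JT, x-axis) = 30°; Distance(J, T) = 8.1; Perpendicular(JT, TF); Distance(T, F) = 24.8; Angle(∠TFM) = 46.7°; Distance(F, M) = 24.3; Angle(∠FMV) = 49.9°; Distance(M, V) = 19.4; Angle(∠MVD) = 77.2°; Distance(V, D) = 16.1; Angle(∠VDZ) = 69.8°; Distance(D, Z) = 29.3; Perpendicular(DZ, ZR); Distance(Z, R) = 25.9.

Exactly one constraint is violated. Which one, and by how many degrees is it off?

Perpendicular(DZ, ZR) — off by 5.30°.

J = (0.00, 0.00) ✓; JT at 30.00° ✓; |JT| = 8.100 ✓; ∠(JT, TF) = 90.00° ✓; |TF| = 24.80 ✓; ∠TFM = 46.70° ✓; |FM| = 24.30 ✓; ∠FMV = 49.90° ✓; |MV| = 19.40 ✓; ∠MVD = 77.20° ✓; |VD| = 16.10 ✓; ∠VDZ = 69.80° ✓; |DZ| = 29.30 ✓; ∠(DZ, ZR) = 84.70° ✗; |ZR| = 25.90 ✓.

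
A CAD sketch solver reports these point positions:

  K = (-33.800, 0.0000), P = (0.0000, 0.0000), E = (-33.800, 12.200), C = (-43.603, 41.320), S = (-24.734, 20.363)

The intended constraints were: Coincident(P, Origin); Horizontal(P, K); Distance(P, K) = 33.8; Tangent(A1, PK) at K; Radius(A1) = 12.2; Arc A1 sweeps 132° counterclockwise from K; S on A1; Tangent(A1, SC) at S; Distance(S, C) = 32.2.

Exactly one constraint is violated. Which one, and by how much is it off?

Distance(S, C) = 32.2 — off by 4.00.

P = (0.00, 0.00) ✓; P.y = 0.00, K.y = 0.00 ✓; |PK| = 33.80 ✓; ∠(EK, KP) = 90.00° ✓; |EK| = 12.20 ✓; bearing(E→S) − bearing(E→K) = 132.0° ✓; |ES| = 12.20 ✓; ∠(ES, SC) = 90.00° ✓; |SC| = 28.20 ✗.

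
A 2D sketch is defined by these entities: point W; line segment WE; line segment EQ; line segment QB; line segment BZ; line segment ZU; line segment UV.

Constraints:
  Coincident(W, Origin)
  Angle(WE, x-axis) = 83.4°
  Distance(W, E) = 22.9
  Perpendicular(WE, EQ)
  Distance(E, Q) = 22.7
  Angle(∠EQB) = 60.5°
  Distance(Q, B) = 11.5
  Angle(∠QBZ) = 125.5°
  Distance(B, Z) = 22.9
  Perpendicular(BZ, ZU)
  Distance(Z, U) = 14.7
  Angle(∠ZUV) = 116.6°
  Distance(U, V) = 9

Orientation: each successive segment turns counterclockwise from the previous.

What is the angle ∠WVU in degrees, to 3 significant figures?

56.8°

W is at the origin; WE runs at 83.4° with length 22.9, so E = (2.63, 22.7). WE ⟂ EQ, so EQ runs at 173°; with |EQ| = 22.7, Q = (-19.9, 25.4). ∠EQB = 60.5° gives QB at -67.1° from the x-axis; with |QB| = 11.5, B = (-15.4, 14.8). ∠QBZ = 125.5° gives BZ at -12.6° from the x-axis; with |BZ| = 22.9, Z = (6.91, 9.77). The perpendicularity gives ZU at right angles to BZ, so ZU runs at 77.4°; with |ZU| = 14.7, U = (10.1, 24.1). ∠ZUV = 116.6° gives UV at 141° from the x-axis; with |UV| = 9.0, V = (3.14, 29.8). Then cos ∠WVU = VW·VU / (|VW||VU|), giving 56.8°.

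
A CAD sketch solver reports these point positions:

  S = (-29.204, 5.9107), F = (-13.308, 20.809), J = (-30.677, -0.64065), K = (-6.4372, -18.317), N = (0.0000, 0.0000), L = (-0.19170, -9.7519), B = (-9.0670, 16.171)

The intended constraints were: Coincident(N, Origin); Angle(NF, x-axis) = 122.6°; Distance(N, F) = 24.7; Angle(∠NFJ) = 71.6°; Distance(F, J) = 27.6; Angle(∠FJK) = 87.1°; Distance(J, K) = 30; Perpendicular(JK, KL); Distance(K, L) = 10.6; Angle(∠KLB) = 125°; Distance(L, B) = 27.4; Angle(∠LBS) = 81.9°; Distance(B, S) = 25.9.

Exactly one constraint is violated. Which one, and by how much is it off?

Distance(B, S) = 25.9 — off by 3.30.

N = (0.00, 0.00) ✓; NF at 122.6° ✓; |NF| = 24.70 ✓; ∠NFJ = 71.60° ✓; |FJ| = 27.60 ✓; ∠FJK = 87.10° ✓; |JK| = 30.00 ✓; ∠(JK, KL) = 90.00° ✓; |KL| = 10.60 ✓; ∠KLB = 125.0° ✓; |LB| = 27.40 ✓; ∠LBS = 81.90° ✓; |BS| = 22.60 ✗.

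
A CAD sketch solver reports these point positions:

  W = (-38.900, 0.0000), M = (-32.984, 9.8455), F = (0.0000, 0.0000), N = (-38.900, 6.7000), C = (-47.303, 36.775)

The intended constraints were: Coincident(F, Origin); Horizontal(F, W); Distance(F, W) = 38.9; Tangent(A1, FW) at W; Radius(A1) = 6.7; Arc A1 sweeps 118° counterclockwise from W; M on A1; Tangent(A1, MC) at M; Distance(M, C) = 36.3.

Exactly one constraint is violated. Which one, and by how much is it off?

Distance(M, C) = 36.3 — off by 5.80.

F = (0.00, 0.00) ✓; F.y = 0.00, W.y = 0.00 ✓; |FW| = 38.90 ✓; ∠(NW, WF) = 90.00° ✓; |NW| = 6.700 ✓; bearing(N→M) − bearing(N→W) = 118.0° ✓; |NM| = 6.700 ✓; ∠(NM, MC) = 90.00° ✓; |MC| = 30.50 ✗.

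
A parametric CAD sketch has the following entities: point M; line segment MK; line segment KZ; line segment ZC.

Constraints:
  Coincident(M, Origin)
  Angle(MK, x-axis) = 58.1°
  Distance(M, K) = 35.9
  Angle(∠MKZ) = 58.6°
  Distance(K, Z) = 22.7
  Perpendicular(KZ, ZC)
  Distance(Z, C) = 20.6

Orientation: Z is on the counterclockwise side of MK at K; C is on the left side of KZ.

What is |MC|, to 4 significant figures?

10.81

M is at the origin; MK runs at 58.1° with length 35.9, so K = 35.9·(cos 58.1°, sin 58.1°) = (18.97, 30.48). ∠MKZ = 58.6°, so KZ runs at 58.1° + (180° − 58.6°) = 179.5° from the x-axis; with |KZ| = 22.7, Z = K + 22.7·(cos 179.5°, sin 179.5°) = (-3.728, 30.68). KZ is perpendicular to ZC; with |ZC| = 20.6 on the left of KZ, C = Z + 20.6·(-0.008727, -1.000) = (-3.908, 10.08). Then |MC| = |C − M| = 10.81.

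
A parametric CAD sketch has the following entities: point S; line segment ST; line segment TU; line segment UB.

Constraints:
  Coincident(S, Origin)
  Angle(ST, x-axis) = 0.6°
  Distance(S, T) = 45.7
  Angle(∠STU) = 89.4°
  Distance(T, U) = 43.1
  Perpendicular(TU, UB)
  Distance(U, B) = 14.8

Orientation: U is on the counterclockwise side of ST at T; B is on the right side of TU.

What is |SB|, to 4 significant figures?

74.00

S is at the origin; ST runs at 0.6° with length 45.7, so T = 45.7·(cos 0.6°, sin 0.6°) = (45.70, 0.4786). ∠STU = 89.4°, so TU runs at 0.6° + (180° − 89.4°) = 91.20° from the x-axis; with |TU| = 43.1, U = T + 43.1·(cos 91.20°, sin 91.20°) = (44.79, 43.57). TU ⟂ UB; with |UB| = 14.8 on the right of TU, B = U + 14.8·(0.9998, 0.02094) = (59.59, 43.88). Then |SB| = |B − S| = 74.00.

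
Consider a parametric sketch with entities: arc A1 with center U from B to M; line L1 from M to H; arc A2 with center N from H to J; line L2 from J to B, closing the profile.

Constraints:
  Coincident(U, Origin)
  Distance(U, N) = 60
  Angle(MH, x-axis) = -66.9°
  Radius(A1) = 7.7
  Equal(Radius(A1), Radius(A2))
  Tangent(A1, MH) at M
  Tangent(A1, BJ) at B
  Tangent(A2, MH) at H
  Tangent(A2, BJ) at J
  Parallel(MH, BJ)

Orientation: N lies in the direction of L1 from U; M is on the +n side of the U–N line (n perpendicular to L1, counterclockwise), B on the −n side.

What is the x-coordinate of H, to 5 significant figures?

30.623

The slot axis is L1's direction at -66.9°, so u = (cos -66.9°, sin -66.9°) = (0.39234, -0.91982) and n = (−sin -66.9°, cos -66.9°) = (0.91982, 0.39234). U is at the origin and N lies 60.0 along u from U, so N = 60.0·u = (23.540, -55.189). Tangency of A1 to both parallel lines with radius 7.7 puts M and B at U ± 7.7·n: M = (7.0826, 3.0210), B = (-7.0826, -3.0210). Equal radii place H and J the same way about N: H = N + 7.7·n = (30.623, -52.168), J = N − 7.7·n = (16.458, -58.210). So H.x = 30.623.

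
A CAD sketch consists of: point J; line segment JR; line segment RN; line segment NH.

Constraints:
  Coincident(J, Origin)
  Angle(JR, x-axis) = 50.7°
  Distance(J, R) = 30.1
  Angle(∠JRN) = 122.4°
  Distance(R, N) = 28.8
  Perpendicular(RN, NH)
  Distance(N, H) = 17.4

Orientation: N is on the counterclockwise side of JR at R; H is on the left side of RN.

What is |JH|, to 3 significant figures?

45.6

J is at the origin; JR runs at 50.7° with length 30.1, so R = 30.1·(cos 50.7°, sin 50.7°) = (19.1, 23.3). ∠JRN = 122.4°, so RN runs at 50.7° + (180° − 122.4°) = 108° from the x-axis; with |RN| = 28.8, N = R + 28.8·(cos 108°, sin 108°) = (10.0, 50.6). RN ⟂ NH; with |NH| = 17.4 on the left of RN, H = N + 17.4·(-0.949, -0.314) = (-6.50, 45.2). Then |JH| = |H − J| = 45.6.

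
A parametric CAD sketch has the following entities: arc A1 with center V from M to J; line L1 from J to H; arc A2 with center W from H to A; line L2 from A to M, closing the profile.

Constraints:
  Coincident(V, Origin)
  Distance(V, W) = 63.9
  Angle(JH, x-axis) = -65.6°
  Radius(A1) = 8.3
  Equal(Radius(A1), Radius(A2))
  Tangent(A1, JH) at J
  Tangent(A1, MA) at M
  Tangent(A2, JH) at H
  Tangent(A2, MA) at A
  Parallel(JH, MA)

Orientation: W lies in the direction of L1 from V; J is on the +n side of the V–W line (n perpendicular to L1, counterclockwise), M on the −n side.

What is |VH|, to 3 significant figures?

64.4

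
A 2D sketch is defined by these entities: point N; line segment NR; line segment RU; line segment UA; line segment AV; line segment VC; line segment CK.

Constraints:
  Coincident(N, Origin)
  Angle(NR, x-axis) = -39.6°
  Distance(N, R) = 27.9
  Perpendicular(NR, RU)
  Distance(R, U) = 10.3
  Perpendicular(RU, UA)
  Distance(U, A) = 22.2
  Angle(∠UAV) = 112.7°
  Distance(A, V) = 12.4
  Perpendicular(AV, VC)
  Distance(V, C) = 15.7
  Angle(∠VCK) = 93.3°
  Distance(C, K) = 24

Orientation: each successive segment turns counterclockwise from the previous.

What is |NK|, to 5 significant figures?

29.638

AV ⟂ VC, so VC runs at -62.300°; with |VC| = 15.7, C = (7.2765, -15.362). ∠VCK = 93.3° gives CK at 24.400° from the x-axis; with |CK| = 24.0, K = (29.133, -5.4472). Then |NK| = |K − N| = 29.638.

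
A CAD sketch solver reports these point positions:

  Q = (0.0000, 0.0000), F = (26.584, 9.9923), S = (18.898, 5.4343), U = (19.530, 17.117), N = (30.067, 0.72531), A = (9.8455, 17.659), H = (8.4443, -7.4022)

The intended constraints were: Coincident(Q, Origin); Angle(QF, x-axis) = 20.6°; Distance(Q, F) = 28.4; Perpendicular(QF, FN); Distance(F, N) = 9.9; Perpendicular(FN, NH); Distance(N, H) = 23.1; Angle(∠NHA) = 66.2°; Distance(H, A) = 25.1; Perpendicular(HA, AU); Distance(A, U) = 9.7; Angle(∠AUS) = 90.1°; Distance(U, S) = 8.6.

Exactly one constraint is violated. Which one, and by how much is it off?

Distance(U, S) = 8.6 — off by 3.10.

Q = (0.00, 0.00) ✓; QF at 20.60° ✓; |QF| = 28.40 ✓; ∠(QF, FN) = 90.00° ✓; |FN| = 9.900 ✓; ∠(FN, NH) = 90.00° ✓; |NH| = 23.10 ✓; ∠NHA = 66.20° ✓; |HA| = 25.10 ✓; ∠(HA, AU) = 90.00° ✓; |AU| = 9.700 ✓; ∠AUS = 90.11° ✓; |US| = 11.70 ✗.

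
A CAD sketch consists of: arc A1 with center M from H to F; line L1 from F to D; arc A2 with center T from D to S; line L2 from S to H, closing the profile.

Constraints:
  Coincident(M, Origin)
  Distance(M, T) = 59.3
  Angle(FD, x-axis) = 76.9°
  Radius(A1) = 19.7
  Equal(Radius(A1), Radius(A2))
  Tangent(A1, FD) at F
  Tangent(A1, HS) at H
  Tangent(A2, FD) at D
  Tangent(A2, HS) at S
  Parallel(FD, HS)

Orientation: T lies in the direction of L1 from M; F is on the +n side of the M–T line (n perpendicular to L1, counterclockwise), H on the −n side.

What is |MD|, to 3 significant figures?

62.5

Tangency of A1 to both parallel lines with radius 19.7 puts F and H at M ± 19.7·n: F = (-19.2, 4.47), H = (19.2, -4.47). Equal radii place D and S the same way about T: D = T + 19.7·n = (-5.75, 62.2), S = T − 19.7·n = (32.6, 53.3). Then |MD| = |D − M| = 62.5.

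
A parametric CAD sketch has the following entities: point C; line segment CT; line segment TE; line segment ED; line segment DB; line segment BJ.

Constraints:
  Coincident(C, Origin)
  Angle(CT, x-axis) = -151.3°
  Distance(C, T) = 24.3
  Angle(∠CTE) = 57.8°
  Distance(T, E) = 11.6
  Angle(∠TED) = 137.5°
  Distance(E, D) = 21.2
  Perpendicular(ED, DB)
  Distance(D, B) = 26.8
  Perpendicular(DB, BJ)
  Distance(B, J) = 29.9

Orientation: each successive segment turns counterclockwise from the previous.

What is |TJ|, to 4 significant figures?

18.96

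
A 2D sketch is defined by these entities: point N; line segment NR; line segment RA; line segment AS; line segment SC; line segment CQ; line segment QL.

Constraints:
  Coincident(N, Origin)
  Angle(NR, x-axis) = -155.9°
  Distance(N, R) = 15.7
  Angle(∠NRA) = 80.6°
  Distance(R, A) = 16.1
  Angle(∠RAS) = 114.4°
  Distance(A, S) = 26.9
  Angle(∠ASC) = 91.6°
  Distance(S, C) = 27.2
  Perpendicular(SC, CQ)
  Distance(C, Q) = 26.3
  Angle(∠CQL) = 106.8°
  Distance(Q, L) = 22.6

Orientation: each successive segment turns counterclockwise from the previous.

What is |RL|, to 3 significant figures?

8.23

SC is perpendicular to CQ, so CQ runs at -172°; with |CQ| = 26.3, Q = (-8.51, 7.95). ∠CQL = 106.8° gives QL at -99.3° from the x-axis; with |QL| = 22.6, L = (-12.2, -14.4). Then |RL| = |L − R| = 8.23.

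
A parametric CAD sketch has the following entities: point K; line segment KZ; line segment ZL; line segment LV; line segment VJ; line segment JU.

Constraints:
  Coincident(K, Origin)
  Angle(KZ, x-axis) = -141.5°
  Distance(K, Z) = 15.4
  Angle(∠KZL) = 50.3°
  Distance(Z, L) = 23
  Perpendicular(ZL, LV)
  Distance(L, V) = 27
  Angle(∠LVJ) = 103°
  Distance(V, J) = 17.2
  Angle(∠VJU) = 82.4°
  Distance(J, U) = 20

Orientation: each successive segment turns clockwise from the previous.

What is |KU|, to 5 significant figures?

5.5503

K is at the origin; KZ runs at -141.5° with length 15.4, so Z = (-12.052, -9.5867). ∠KZL = 50.3° gives ZL at 88.800° from the x-axis; with |ZL| = 23.0, L = (-11.570, 13.408). The perpendicularity gives LV at right angles to ZL, so LV runs at -1.2000°; with |LV| = 27.0, V = (15.424, 12.843). ∠LVJ = 103.0° gives VJ at -78.200° from the x-axis; with |VJ| = 17.2, J = (18.941, -3.9937). ∠VJU = 82.4° gives JU at -175.80° from the x-axis; with |JU| = 20.0, U = (-1.0054, -5.4585). Then |KU| = |U − K| = 5.5503.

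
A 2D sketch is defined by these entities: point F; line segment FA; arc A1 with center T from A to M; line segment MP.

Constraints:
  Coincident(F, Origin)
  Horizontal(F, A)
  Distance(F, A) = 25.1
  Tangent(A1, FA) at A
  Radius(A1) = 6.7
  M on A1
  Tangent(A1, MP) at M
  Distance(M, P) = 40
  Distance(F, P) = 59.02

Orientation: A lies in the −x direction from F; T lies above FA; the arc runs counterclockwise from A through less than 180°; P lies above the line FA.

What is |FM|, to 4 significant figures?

21.57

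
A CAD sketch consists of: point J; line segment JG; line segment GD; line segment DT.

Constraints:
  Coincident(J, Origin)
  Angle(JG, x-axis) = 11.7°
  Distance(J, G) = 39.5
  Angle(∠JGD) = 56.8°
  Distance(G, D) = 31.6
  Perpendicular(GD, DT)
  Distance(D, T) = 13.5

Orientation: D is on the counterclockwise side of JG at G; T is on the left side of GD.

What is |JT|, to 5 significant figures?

21.948

∠JGD = 56.8°, so GD runs at 11.7° + (180° − 56.8°) = 134.90° from the x-axis; with |GD| = 31.6, D = G + 31.6·(cos 134.90°, sin 134.90°) = (16.374, 30.394). GD is perpendicular to DT; with |DT| = 13.5 on the left of GD, T = D + 13.5·(-0.70834, -0.70587) = (6.8112, 20.864). Then |JT| = |T − J| = 21.948.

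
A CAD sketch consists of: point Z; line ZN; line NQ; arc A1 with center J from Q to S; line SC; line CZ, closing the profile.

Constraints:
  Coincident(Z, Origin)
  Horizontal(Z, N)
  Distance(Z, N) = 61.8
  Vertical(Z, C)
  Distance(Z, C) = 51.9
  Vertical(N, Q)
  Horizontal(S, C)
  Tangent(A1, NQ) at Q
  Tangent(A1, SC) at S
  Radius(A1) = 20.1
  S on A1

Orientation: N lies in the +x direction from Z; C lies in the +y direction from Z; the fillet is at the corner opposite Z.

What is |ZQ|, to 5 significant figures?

69.502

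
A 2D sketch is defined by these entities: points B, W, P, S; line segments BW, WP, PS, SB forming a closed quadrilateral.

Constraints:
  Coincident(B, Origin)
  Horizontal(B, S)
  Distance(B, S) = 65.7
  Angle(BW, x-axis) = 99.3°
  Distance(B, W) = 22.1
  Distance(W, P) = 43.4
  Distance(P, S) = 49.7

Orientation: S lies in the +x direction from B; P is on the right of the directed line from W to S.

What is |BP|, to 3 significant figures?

24.2

Checks: |WP| = 43.40 ✓; |PS| = 49.70 ✓.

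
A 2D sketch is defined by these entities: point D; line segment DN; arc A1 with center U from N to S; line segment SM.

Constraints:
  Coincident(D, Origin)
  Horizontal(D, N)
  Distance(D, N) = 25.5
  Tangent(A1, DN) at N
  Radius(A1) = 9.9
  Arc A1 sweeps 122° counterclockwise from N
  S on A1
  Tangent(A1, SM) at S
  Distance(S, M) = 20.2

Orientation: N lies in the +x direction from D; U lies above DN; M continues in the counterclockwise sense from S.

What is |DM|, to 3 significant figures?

39.7

D is at the origin; D and N share the same y with |DN| = 25.5 and N on the +x side, so N = (25.5, 0.00). A1 meets DN tangentially, so UN is at right angles to DN, so U = N + (0, 9.9) = (25.5, 9.90). On A1, N sits at bearing -90° from U; a 122° counterclockwise sweep puts S at bearing 32°, so S = U + 9.9·(cos 32°, sin 32°) = (33.9, 15.1). The tangent condition forces US to be normal to SM, so SM runs along (−sin 32°, cos 32°); with |SM| = 20.2, M = (23.2, 32.3). Then |DM| = |M − D| = 39.7.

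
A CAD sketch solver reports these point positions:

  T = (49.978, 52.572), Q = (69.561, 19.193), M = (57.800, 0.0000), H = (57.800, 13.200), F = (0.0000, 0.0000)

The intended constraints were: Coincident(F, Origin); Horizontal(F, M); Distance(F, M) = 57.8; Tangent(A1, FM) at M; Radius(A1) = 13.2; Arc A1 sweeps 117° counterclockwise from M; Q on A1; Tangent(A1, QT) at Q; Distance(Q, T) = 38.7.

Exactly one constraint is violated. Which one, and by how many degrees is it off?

Tangent(A1, QT) at Q — off by 3.40°.

F = (0.00, 0.00) ✓; F.y = 0.00, M.y = 0.00 ✓; |FM| = 57.80 ✓; ∠(HM, MF) = 90.00° ✓; |HM| = 13.20 ✓; bearing(H→Q) − bearing(H→M) = 117.0° ✓; |HQ| = 13.20 ✓; ∠(HQ, QT) = 86.60° ✗; |QT| = 38.70 ✓.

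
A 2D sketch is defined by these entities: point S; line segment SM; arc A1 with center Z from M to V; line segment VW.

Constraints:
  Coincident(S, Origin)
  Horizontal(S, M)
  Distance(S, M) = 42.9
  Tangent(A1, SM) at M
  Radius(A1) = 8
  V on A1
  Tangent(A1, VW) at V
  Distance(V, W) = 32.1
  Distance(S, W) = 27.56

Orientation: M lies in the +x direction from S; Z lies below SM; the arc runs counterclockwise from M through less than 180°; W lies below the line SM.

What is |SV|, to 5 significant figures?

37.547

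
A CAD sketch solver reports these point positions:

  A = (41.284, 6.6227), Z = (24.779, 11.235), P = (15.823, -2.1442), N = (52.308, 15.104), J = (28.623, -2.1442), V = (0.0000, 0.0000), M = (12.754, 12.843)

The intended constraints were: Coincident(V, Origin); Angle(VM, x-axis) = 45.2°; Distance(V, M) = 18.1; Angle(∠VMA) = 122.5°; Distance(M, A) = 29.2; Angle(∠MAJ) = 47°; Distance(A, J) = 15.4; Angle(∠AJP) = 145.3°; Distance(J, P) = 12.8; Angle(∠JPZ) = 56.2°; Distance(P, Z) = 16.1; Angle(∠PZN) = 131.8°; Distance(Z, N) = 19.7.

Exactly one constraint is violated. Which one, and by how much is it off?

Distance(Z, N) = 19.7 — off by 8.10.

V = (0.00, 0.00) ✓; VM at 45.20° ✓; |VM| = 18.10 ✓; ∠VMA = 122.5° ✓; |MA| = 29.20 ✓; ∠MAJ = 47.00° ✓; |AJ| = 15.40 ✓; ∠AJP = 145.3° ✓; |JP| = 12.80 ✓; ∠JPZ = 56.20° ✓; |PZ| = 16.10 ✓; ∠PZN = 131.8° ✓; |ZN| = 27.80 ✗.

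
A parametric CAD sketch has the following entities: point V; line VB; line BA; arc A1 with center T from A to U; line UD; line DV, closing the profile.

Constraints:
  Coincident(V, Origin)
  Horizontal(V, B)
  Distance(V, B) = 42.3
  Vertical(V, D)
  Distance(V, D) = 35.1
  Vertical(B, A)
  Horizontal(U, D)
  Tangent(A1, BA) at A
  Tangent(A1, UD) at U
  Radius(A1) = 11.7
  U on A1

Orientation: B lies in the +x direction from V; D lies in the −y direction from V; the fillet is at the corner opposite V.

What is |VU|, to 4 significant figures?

46.57

V is at the origin; VB is horizontal with |VB| = 42.3 and B on the +x side, so B = (42.30, 0.000). VD is vertical with |VD| = 35.1 and D on the −y side, so D = (0.000, -35.10). The virtual corner opposite V is at (42.30, -35.10). Tangency of A1 to BA means the radius TA is perpendicular to BA and tangency of A1 to UD means the radius TU is perpendicular to UD, with radius 11.7, so the center T sits 11.7 in from both sides at T = (30.60, -23.40). That places the tangent points at A = (42.30, -23.40) on BA and U = (30.60, -35.10) on UD. Then |VU| = |U − V| = 46.57.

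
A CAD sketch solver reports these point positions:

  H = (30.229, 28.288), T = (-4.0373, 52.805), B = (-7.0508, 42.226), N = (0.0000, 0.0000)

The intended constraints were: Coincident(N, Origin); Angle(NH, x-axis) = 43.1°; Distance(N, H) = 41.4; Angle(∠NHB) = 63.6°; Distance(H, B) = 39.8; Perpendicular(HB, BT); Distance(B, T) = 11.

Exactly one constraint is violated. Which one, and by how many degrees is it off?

Perpendicular(HB, BT) — off by 4.60°.

N = (0.00, 0.00) ✓; NH at 43.10° ✓; |NH| = 41.40 ✓; ∠NHB = 63.60° ✓; |HB| = 39.80 ✓; ∠(HB, BT) = 85.40° ✗; |BT| = 11.00 ✓.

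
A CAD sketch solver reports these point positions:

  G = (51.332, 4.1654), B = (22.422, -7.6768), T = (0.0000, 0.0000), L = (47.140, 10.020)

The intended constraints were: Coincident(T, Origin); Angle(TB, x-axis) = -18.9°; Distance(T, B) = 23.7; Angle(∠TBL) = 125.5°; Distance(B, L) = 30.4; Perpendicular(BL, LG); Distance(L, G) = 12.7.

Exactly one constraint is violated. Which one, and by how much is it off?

Distance(L, G) = 12.7 — off by 5.50.

T = (0.00, 0.00) ✓; TB at -18.90° ✓; |TB| = 23.70 ✓; ∠TBL = 125.5° ✓; |BL| = 30.40 ✓; ∠(BL, LG) = 90.00° ✓; |LG| = 7.201 ✗.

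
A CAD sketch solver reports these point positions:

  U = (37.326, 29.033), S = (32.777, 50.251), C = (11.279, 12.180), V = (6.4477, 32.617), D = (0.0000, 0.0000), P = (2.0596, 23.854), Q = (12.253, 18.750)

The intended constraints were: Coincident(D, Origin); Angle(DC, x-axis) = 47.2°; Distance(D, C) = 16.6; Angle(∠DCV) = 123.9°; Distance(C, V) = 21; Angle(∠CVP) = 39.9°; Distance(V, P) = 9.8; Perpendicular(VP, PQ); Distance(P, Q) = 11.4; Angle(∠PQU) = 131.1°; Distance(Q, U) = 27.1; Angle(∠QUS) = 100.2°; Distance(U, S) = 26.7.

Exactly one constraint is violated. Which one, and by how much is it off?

Distance(U, S) = 26.7 — off by 5.00.

D = (0.00, 0.00) ✓; DC at 47.20° ✓; |DC| = 16.60 ✓; ∠DCV = 123.9° ✓; |CV| = 21.00 ✓; ∠CVP = 39.90° ✓; |VP| = 9.800 ✓; ∠(VP, PQ) = 90.00° ✓; |PQ| = 11.40 ✓; ∠PQU = 131.1° ✓; |QU| = 27.10 ✓; ∠QUS = 100.2° ✓; |US| = 21.70 ✗.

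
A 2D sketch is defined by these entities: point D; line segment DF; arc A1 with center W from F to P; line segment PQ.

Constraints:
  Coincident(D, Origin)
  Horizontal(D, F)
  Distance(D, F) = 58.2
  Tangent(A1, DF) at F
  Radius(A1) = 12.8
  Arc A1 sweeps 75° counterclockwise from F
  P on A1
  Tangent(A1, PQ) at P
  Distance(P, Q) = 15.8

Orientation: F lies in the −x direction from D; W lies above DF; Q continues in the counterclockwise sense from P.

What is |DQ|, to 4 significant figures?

48.53

On A1, F sits at bearing -90° from W; a 75° counterclockwise sweep puts P at bearing -15°, so P = W + 12.8·(cos -15°, sin -15°) = (-45.84, 9.487). Tangency of A1 to PQ means the radius WP is perpendicular to PQ, so PQ runs along (−sin -15°, cos -15°); with |PQ| = 15.8, Q = (-41.75, 24.75). Then |DQ| = |Q − D| = 48.53.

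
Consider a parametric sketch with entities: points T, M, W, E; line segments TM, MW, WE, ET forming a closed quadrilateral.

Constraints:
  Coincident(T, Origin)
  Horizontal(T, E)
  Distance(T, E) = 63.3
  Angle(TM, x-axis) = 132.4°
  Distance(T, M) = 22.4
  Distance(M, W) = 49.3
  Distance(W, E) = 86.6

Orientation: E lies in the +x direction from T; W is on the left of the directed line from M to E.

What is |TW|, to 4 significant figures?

62.41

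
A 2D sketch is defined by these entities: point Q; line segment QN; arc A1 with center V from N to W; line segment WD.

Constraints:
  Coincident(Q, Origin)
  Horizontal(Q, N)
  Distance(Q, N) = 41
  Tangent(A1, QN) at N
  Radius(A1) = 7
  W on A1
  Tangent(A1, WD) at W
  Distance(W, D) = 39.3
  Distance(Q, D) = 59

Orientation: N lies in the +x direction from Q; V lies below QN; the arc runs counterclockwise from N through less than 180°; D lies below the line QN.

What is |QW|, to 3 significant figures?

34.8

Checks: |QN| = 41.00 ✓; |VW| = 7.000 ✓; ∠(VW, WD) = 90.00° ✓; |WD| = 39.30 ✓; |QD| = 59.00 ✓.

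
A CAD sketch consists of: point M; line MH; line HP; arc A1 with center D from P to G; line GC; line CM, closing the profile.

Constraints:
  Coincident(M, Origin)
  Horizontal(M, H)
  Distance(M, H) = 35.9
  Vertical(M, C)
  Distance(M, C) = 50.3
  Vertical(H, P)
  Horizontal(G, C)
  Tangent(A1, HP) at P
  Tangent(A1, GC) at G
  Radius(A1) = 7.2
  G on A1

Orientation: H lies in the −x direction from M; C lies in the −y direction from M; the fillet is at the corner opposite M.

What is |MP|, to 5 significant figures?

56.093

The virtual corner opposite M is at (-35.900, -50.300). Since A1 is tangent to HP there, DP ⟂ HP and tangency of A1 to GC means the radius DG is perpendicular to GC, with radius 7.2, so the center D sits 7.2 in from both sides at D = (-28.700, -43.100). That places the tangent points at P = (-35.900, -43.100) on HP and G = (-28.700, -50.300) on GC. Then |MP| = |P − M| = 56.093.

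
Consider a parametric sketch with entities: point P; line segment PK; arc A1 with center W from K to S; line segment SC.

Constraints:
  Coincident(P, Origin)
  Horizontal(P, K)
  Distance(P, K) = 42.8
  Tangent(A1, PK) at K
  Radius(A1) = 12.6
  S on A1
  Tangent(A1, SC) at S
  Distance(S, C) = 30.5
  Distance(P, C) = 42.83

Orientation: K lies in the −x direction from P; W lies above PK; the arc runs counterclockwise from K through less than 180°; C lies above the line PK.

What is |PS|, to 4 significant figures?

32.03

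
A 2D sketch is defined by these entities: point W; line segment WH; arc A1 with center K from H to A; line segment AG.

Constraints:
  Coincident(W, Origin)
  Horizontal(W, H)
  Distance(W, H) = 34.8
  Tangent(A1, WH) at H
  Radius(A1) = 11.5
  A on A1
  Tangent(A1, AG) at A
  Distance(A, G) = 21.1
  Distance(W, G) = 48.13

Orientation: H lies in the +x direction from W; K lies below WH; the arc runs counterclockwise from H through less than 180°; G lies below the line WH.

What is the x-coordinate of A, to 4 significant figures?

24.24

Checks: ∠(KH, HW) = 90.00° ✓; |KH| = 11.50 ✓; |KA| = 11.50 ✓; ∠(KA, AG) = 90.00° ✓; |AG| = 21.10 ✓; |WG| = 48.13 ✓.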